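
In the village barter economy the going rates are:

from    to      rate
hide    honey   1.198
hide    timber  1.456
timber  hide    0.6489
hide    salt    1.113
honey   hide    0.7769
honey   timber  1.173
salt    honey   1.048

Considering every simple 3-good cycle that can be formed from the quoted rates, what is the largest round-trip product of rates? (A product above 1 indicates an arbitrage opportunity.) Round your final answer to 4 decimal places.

hide→honey→timber→hide: 1.198 × 1.173 × 0.6489 = 0.91187
hide→salt→honey→hide: 1.113 × 1.048 × 0.7769 = 0.90619
Maximum is hide→honey→timber→hide at 0.9119; no arbitrage — every cycle loses value.

0.9119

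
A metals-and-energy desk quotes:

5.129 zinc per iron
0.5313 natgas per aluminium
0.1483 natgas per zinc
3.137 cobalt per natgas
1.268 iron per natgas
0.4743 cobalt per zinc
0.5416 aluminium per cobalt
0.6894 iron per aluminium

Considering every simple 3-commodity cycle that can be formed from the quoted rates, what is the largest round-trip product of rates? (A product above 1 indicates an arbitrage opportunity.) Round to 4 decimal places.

zinc→natgas→iron→zinc: 0.1483 × 1.268 × 5.129 = 0.96448
natgas→cobalt→aluminium→natgas: 3.137 × 0.5416 × 0.5313 = 0.90268
Maximum is zinc→natgas→iron→zinc at 0.9645; no arbitrage — every cycle loses value.

0.9645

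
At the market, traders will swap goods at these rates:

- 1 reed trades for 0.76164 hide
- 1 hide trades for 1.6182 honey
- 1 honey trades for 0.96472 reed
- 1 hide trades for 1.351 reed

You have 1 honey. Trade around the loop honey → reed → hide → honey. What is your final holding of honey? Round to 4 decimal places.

1 honey × 0.96472 = 0.96472 reed
0.96472 reed × 0.76164 = 0.7347693408 hide
0.7347693408 hide × 1.6182 = 1.18900374728256 honey

1.1890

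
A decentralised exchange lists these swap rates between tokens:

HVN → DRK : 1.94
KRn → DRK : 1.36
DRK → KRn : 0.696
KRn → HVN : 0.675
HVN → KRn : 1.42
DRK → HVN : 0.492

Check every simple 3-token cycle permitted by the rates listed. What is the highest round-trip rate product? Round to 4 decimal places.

0.9502

HVN→KRn→DRK→HVN: 1.42 × 1.36 × 0.492 = 0.95015
HVN→DRK→KRn→HVN: 1.94 × 0.696 × 0.675 = 0.91141
Maximum is HVN→KRn→DRK→HVN at 0.9502; no arbitrage — every cycle loses value.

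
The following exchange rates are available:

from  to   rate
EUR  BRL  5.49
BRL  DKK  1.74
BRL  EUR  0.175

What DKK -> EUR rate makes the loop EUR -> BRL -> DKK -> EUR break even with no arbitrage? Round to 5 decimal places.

0.10468

Known legs of the cycle: 5.49 × 1.74 = 9.5526
For no arbitrage the full-cycle product must be 1, so the missing rate is 1 / 9.5526 ≈ 0.1046835.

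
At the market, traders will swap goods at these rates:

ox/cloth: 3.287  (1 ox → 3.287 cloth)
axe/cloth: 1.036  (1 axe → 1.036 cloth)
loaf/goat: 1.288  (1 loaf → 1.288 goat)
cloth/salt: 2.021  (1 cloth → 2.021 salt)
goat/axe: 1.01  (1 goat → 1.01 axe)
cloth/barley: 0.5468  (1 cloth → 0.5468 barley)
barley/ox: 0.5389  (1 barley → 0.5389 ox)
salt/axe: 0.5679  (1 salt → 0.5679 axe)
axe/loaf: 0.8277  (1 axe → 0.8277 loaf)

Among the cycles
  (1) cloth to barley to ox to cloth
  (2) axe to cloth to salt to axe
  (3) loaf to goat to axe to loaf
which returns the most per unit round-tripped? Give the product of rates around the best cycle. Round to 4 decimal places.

(1) 0.5468 × 0.5389 × 3.287 = 0.96858
(2) 1.036 × 2.021 × 0.5679 = 1.18904
(3) 1.288 × 1.01 × 0.8277 = 1.07674
Highest is cycle (2) at 1.1890 (>1, arbitrage).

1.1890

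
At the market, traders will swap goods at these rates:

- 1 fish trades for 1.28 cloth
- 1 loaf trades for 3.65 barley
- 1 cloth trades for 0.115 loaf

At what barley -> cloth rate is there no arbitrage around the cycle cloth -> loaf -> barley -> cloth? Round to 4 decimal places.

2.3824

Known legs of the cycle: 0.115 × 3.65 = 0.41975
For no arbitrage the full-cycle product must be 1, so the missing rate is 1 / 0.41975 ≈ 2.382370.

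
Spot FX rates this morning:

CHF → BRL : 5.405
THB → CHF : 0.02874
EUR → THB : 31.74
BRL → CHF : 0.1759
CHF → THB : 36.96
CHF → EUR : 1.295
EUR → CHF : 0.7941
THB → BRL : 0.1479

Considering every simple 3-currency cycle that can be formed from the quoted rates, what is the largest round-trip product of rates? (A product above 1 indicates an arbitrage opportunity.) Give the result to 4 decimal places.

1.1813

CHF→EUR→THB→CHF: 1.295 × 31.74 × 0.02874 = 1.18131
CHF→THB→BRL→CHF: 36.96 × 0.1479 × 0.1759 = 0.96154
Maximum is CHF→EUR→THB→CHF at 1.1813; arbitrage exists.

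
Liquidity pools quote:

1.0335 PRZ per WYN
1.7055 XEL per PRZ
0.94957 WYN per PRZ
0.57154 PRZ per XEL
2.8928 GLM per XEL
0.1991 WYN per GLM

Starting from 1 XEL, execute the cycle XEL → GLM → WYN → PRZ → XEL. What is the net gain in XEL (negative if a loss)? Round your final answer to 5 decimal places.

1 XEL × 2.8928 = 2.8928 GLM
2.8928 GLM × 0.1991 = 0.57595648 WYN
0.57595648 WYN × 1.0335 = 0.59525102208 PRZ
0.59525102208 PRZ × 1.7055 = 1.01520061815744 XEL
Net change: 1.01520061815744 − 1 = 0.01520061815744 XEL

0.01520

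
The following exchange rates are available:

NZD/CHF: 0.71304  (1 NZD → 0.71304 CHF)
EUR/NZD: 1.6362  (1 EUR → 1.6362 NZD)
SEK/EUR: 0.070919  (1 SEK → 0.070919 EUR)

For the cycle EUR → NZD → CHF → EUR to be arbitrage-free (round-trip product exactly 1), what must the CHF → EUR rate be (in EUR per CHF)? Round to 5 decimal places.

0.85714

Known legs of the cycle: 1.6362 × 0.71304 = 1.166676048
For no arbitrage the full-cycle product must be 1, so the missing rate is 1 / 1.166676048 ≈ 0.8571360.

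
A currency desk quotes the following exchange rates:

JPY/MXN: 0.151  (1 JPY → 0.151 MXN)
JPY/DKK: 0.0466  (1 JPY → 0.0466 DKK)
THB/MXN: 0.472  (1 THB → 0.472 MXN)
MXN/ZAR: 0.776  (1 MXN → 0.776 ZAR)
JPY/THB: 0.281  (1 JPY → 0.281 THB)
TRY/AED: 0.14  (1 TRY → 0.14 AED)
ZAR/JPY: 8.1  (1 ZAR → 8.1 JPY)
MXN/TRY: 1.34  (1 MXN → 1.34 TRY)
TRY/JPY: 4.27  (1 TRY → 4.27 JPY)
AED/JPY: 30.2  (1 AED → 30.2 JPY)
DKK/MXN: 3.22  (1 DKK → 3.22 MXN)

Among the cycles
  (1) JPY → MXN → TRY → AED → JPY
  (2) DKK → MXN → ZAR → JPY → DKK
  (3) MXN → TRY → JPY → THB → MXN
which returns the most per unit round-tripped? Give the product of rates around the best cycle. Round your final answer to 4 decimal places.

0.9432

(1) 0.151 × 1.34 × 0.14 × 30.2 = 0.85549
(2) 3.22 × 0.776 × 8.1 × 0.0466 = 0.94317
(3) 1.34 × 4.27 × 0.281 × 0.472 = 0.75889
Highest is cycle (2) at 0.9432 (≤1, no arbitrage).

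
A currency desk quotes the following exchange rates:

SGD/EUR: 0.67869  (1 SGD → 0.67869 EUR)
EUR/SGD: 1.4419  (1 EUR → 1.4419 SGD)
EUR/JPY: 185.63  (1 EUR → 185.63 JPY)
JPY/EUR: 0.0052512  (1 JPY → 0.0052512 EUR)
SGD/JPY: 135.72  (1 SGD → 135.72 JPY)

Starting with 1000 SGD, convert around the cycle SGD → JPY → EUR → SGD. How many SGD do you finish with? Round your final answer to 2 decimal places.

1000 SGD × 135.72 = 135720 JPY
135720 JPY × 0.0052512 = 712.692864 EUR
712.692864 EUR × 1.4419 = 1027.6318406016 SGD

1027.63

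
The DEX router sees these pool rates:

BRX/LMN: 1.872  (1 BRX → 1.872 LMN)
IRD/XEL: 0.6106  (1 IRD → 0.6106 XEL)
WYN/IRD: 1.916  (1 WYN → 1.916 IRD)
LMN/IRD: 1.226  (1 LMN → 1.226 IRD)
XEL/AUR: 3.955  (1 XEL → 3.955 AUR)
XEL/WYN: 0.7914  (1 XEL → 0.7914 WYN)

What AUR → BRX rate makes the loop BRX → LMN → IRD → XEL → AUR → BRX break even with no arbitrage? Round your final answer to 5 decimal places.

0.18043

Known legs of the cycle: 1.872 × 1.226 × 0.6106 × 3.955 = 5.542422159456
For no arbitrage the full-cycle product must be 1, so the missing rate is 1 / 5.542422159456 ≈ 0.1804265.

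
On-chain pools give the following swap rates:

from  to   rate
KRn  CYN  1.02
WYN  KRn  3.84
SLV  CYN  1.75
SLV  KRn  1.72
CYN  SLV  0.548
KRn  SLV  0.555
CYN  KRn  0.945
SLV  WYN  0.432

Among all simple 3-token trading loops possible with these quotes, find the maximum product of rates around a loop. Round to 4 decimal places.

SLV→KRn→CYN→SLV: 1.72 × 1.02 × 0.548 = 0.96141
SLV→WYN→KRn→SLV: 0.432 × 3.84 × 0.555 = 0.92068
SLV→CYN→KRn→SLV: 1.75 × 0.945 × 0.555 = 0.91783
Maximum is SLV→KRn→CYN→SLV at 0.9614; no arbitrage — every cycle loses value.

0.9614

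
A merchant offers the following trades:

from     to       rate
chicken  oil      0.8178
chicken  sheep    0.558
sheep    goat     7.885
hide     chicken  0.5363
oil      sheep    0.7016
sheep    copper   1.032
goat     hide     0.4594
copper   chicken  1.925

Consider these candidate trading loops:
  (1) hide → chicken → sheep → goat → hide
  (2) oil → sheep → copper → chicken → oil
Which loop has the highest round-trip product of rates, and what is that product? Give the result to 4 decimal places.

(1) 0.5363 × 0.558 × 7.885 × 0.4594 = 1.08401
(2) 0.7016 × 1.032 × 1.925 × 0.8178 = 1.13985
Highest is cycle (2) at 1.1398 (>1, arbitrage).

1.1398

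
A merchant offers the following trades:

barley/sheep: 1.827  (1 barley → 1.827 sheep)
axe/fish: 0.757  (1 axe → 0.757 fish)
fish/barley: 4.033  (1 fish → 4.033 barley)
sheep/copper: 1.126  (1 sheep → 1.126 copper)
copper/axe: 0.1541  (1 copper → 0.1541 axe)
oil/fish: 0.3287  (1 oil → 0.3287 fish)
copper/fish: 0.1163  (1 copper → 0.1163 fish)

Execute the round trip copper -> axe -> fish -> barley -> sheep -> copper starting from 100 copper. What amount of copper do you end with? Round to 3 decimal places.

96.784

100 copper × 0.1541 = 15.41 axe
15.41 axe × 0.757 = 11.66537 fish
11.66537 fish × 4.033 = 47.04643721 barley
47.04643721 barley × 1.827 = 85.95384078267 sheep
85.95384078267 sheep × 1.126 = 96.78402472128642 copper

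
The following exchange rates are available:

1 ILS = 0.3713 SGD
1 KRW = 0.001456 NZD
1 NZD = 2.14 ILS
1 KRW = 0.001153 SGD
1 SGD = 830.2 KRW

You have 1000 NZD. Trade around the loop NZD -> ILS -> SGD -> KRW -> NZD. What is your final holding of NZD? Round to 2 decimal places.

1000 NZD × 2.14 = 2140 ILS
2140 ILS × 0.3713 = 794.582 SGD
794.582 SGD × 830.2 = 659661.9764 KRW
659661.9764 KRW × 0.001456 = 960.4678376384 NZD

960.47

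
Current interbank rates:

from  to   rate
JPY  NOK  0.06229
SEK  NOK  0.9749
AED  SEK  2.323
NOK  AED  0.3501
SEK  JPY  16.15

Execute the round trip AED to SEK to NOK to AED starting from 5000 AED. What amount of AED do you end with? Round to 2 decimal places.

3964.34

5000 AED × 2.323 = 11615 SEK
11615 SEK × 0.9749 = 11323.4635 NOK
11323.4635 NOK × 0.3501 = 3964.34457135 AED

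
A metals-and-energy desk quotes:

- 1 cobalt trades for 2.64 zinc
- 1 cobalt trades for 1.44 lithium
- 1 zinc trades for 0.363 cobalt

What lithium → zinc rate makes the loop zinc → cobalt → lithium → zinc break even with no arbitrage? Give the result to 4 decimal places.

Known legs of the cycle: 0.363 × 1.44 = 0.52272
For no arbitrage the full-cycle product must be 1, so the missing rate is 1 / 0.52272 ≈ 1.913070.

1.9131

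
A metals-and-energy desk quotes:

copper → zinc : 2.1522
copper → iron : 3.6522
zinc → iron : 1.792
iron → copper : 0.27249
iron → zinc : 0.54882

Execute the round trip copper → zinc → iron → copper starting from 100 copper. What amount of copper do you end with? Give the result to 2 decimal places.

100 copper × 2.1522 = 215.22 zinc
215.22 zinc × 1.792 = 385.67424 iron
385.67424 iron × 0.27249 = 105.0923736576 copper

105.09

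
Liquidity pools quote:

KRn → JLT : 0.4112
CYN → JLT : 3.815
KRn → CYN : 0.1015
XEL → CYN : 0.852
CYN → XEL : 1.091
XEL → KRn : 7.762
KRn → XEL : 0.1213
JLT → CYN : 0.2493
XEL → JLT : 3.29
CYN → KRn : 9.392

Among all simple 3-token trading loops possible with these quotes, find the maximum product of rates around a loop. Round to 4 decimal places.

CYN→KRn→XEL→CYN: 9.392 × 0.1213 × 0.852 = 0.97064
CYN→KRn→JLT→CYN: 9.392 × 0.4112 × 0.2493 = 0.96279
CYN→XEL→JLT→CYN: 1.091 × 3.29 × 0.2493 = 0.89483
CYN→XEL→KRn→CYN: 1.091 × 7.762 × 0.1015 = 0.85954
Maximum is CYN→KRn→XEL→CYN at 0.9706; no arbitrage — every cycle loses value.

0.9706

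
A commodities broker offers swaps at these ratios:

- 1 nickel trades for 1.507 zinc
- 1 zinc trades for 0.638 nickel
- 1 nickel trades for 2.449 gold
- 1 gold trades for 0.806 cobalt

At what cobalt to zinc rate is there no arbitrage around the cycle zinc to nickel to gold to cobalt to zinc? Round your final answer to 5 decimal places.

0.79406

Known legs of the cycle: 0.638 × 2.449 × 0.806 = 1.259344372
For no arbitrage the full-cycle product must be 1, so the missing rate is 1 / 1.259344372 ≈ 0.7940640.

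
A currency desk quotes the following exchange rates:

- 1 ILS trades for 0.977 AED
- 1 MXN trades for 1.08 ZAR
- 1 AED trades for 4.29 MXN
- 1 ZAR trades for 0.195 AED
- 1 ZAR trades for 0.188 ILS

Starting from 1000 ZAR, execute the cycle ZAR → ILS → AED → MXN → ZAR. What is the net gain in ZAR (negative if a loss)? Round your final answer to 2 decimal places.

-148.99

1000 ZAR × 0.188 = 188 ILS
188 ILS × 0.977 = 183.676 AED
183.676 AED × 4.29 = 787.97004 MXN
787.97004 MXN × 1.08 = 851.0076432 ZAR
Net change: 851.0076432 − 1000 = -148.9923568 ZAR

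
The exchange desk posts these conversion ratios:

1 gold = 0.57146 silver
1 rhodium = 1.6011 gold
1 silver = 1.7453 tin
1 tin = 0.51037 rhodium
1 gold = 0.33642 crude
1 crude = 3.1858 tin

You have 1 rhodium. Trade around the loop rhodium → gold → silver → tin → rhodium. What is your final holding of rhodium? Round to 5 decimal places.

1 rhodium × 1.6011 = 1.6011 gold
1.6011 gold × 0.57146 = 0.914964606 silver
0.914964606 silver × 1.7453 = 1.5968877268518 tin
1.5968877268518 tin × 0.51037 = 0.815003589153353166 rhodium

0.81500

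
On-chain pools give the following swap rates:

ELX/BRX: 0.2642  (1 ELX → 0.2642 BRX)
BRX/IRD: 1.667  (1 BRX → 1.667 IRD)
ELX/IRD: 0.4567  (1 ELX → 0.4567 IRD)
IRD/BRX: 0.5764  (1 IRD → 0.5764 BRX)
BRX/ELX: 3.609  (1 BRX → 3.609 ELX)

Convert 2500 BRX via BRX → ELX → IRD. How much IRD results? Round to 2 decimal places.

4120.58

2500 BRX × 3.609 = 9022.5 ELX
9022.5 ELX × 0.4567 = 4120.57575 IRD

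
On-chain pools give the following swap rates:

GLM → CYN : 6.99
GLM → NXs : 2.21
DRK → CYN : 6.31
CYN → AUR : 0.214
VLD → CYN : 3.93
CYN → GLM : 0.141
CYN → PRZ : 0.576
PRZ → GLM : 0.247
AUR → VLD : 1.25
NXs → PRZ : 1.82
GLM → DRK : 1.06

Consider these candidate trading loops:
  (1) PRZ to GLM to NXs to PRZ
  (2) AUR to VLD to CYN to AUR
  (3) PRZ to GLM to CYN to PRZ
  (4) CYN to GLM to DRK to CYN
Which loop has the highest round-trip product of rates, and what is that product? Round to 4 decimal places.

1.0513

(1) 0.247 × 2.21 × 1.82 = 0.99348
(2) 1.25 × 3.93 × 0.214 = 1.05128
(3) 0.247 × 6.99 × 0.576 = 0.99448
(4) 0.141 × 1.06 × 6.31 = 0.94309
Highest is cycle (2) at 1.0513 (>1, arbitrage).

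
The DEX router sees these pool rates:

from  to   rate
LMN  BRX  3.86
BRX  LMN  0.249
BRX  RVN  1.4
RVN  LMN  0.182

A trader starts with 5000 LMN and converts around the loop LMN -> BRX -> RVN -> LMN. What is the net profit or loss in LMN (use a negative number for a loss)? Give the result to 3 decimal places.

-82.360

5000 LMN × 3.86 = 19300 BRX
19300 BRX × 1.4 = 27020 RVN
27020 RVN × 0.182 = 4917.64 LMN
Net change: 4917.64 − 5000 = -82.36 LMN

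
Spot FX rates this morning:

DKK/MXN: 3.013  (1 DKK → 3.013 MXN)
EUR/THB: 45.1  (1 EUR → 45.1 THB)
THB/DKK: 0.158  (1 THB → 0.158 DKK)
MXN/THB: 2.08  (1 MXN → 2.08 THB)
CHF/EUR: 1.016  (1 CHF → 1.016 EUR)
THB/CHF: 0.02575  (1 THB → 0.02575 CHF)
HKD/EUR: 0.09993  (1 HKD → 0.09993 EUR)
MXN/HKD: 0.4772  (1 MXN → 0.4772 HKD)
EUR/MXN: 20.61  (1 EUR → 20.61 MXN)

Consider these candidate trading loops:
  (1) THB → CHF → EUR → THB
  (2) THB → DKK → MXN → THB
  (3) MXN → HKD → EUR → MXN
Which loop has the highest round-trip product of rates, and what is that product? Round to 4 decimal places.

1.1799

(1) 0.02575 × 1.016 × 45.1 = 1.17991
(2) 0.158 × 3.013 × 2.08 = 0.99019
(3) 0.4772 × 0.09993 × 20.61 = 0.98282
Highest is cycle (1) at 1.1799 (>1, arbitrage).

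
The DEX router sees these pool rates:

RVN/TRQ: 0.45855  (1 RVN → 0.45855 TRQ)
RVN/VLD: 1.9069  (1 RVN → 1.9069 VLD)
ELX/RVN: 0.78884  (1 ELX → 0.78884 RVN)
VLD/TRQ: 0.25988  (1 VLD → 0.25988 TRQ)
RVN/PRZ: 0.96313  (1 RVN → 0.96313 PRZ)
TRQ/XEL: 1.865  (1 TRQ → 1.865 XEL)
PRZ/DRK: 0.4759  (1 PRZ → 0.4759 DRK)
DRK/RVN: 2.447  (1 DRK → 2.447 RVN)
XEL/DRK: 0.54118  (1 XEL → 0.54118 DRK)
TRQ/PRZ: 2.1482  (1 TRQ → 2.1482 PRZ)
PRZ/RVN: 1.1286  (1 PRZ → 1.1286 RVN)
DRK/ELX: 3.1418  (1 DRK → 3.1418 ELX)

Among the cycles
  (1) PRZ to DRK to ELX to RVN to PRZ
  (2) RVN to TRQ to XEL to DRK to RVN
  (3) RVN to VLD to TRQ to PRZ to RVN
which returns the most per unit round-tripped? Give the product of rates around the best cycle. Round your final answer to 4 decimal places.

1.2015

(1) 0.4759 × 3.1418 × 0.78884 × 0.96313 = 1.13597
(2) 0.45855 × 1.865 × 0.54118 × 2.447 = 1.13251
(3) 1.9069 × 0.25988 × 2.1482 × 1.1286 = 1.20148
Highest is cycle (3) at 1.2015 (>1, arbitrage).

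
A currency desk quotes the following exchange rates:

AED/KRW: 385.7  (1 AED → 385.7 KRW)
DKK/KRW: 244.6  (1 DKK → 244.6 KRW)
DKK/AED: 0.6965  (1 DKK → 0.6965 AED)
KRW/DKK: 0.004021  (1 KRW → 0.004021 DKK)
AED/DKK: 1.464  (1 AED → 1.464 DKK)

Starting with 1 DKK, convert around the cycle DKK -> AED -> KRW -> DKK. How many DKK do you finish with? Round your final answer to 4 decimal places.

1 DKK × 0.6965 = 0.6965 AED
0.6965 AED × 385.7 = 268.64005 KRW
268.64005 KRW × 0.004021 = 1.08020164105 DKK

1.0802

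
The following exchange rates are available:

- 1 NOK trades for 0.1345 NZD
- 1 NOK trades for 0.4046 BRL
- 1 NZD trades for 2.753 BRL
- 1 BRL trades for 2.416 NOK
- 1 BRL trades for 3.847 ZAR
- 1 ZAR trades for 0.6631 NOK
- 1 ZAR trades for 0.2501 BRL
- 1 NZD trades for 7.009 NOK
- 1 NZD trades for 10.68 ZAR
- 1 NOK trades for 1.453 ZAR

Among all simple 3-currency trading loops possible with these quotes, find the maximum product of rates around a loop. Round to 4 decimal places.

ZAR→NOK→BRL→ZAR: 0.6631 × 0.4046 × 3.847 = 1.03211
ZAR→NOK→NZD→ZAR: 0.6631 × 0.1345 × 10.68 = 0.95252
BRL→NOK→NZD→BRL: 2.416 × 0.1345 × 2.753 = 0.89459
ZAR→BRL→NOK→ZAR: 0.2501 × 2.416 × 1.453 = 0.87796
Maximum is ZAR→NOK→BRL→ZAR at 1.0321; arbitrage exists.

1.0321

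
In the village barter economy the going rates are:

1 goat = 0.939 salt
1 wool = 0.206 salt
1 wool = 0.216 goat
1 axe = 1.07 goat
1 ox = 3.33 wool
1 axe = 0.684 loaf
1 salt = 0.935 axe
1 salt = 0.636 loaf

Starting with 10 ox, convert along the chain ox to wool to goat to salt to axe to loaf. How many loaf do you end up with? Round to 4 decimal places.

4.3195

10 ox × 3.33 = 33.3 wool
33.3 wool × 0.216 = 7.1928 goat
7.1928 goat × 0.939 = 6.7540392 salt
6.7540392 salt × 0.935 = 6.315026652 axe
6.315026652 axe × 0.684 = 4.319478229968 loaf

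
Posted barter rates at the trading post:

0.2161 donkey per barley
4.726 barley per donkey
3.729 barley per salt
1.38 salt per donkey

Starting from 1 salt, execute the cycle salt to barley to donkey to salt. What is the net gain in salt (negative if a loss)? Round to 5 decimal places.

0.11205

1 salt × 3.729 = 3.729 barley
3.729 barley × 0.2161 = 0.8058369 donkey
0.8058369 donkey × 1.38 = 1.112054922 salt
Net change: 1.112054922 − 1 = 0.112054922 salt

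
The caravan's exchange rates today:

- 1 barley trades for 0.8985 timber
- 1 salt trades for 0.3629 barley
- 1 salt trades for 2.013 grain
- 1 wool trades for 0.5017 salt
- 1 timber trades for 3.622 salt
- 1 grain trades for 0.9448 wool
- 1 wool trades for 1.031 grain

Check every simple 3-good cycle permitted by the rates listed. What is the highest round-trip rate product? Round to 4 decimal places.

1.1810

timber→salt→barley→timber: 3.622 × 0.3629 × 0.8985 = 1.18101
wool→salt→grain→wool: 0.5017 × 2.013 × 0.9448 = 0.95417
Maximum is timber→salt→barley→timber at 1.1810; arbitrage exists.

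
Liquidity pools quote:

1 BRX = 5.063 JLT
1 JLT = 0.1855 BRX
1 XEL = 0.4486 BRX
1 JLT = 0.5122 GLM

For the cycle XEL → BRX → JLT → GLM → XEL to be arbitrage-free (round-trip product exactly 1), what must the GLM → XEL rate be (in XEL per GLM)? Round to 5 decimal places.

0.85959

Known legs of the cycle: 0.4486 × 5.063 × 0.5122 = 1.16334029396
For no arbitrage the full-cycle product must be 1, so the missing rate is 1 / 1.16334029396 ≈ 0.8595937.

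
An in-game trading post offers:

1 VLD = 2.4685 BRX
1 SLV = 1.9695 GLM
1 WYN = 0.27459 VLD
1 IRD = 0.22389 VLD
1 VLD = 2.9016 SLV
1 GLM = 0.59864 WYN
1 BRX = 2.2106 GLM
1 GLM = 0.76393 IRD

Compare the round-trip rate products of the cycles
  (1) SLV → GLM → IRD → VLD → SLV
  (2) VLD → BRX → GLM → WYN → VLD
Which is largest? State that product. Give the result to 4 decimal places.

0.9774

(1) 1.9695 × 0.76393 × 0.22389 × 2.9016 = 0.97742
(2) 2.4685 × 2.2106 × 0.59864 × 0.27459 = 0.89700
Highest is cycle (1) at 0.9774 (≤1, no arbitrage).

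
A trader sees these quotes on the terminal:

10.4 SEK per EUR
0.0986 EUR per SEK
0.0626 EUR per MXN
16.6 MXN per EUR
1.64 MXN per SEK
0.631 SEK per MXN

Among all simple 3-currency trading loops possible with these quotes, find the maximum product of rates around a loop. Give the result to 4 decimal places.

1.0677

SEK→MXN→EUR→SEK: 1.64 × 0.0626 × 10.4 = 1.06771
SEK→EUR→MXN→SEK: 0.0986 × 16.6 × 0.631 = 1.03280
Maximum is SEK→MXN→EUR→SEK at 1.0677; arbitrage exists.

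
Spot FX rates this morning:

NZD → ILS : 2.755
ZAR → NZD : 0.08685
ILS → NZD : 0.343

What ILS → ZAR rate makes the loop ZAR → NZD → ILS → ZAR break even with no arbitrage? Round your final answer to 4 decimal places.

Known legs of the cycle: 0.08685 × 2.755 = 0.23927175
For no arbitrage the full-cycle product must be 1, so the missing rate is 1 / 0.23927175 ≈ 4.179348.

4.1793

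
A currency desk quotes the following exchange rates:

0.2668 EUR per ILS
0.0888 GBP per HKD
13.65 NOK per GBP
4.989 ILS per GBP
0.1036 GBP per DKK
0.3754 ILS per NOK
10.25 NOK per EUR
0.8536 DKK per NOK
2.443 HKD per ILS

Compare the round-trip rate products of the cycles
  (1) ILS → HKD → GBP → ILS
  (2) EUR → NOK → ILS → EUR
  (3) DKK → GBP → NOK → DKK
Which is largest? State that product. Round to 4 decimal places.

(1) 2.443 × 0.0888 × 4.989 = 1.08231
(2) 10.25 × 0.3754 × 0.2668 = 1.02661
(3) 0.1036 × 13.65 × 0.8536 = 1.20711
Highest is cycle (3) at 1.2071 (>1, arbitrage).

1.2071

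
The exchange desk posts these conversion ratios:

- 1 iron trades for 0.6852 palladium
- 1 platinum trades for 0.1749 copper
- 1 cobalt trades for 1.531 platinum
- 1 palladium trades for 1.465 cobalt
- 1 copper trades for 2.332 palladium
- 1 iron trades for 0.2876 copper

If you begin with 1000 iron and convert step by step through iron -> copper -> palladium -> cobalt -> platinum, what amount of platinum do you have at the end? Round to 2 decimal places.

1504.29

1000 iron × 0.2876 = 287.6 copper
287.6 copper × 2.332 = 670.6832 palladium
670.6832 palladium × 1.465 = 982.550888 cobalt
982.550888 cobalt × 1.531 = 1504.285409528 platinum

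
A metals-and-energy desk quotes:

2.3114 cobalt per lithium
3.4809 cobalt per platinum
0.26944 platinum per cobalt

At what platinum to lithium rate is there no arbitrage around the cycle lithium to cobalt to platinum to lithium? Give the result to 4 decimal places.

1.6057

Known legs of the cycle: 2.3114 × 0.26944 = 0.622783616
For no arbitrage the full-cycle product must be 1, so the missing rate is 1 / 0.622783616 ≈ 1.605694.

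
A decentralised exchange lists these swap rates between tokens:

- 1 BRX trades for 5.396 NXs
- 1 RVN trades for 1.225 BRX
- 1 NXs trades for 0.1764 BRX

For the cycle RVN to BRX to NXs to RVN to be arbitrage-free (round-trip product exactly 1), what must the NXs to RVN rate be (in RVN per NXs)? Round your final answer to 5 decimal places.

Known legs of the cycle: 1.225 × 5.396 = 6.6101
For no arbitrage the full-cycle product must be 1, so the missing rate is 1 / 6.6101 ≈ 0.1512836.

0.15128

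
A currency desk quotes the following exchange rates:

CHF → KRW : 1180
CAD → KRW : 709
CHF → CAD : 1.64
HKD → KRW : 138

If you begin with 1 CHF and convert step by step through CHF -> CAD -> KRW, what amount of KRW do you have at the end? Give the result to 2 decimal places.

1 CHF × 1.64 = 1.64 CAD
1.64 CAD × 709 = 1162.76 KRW

1162.76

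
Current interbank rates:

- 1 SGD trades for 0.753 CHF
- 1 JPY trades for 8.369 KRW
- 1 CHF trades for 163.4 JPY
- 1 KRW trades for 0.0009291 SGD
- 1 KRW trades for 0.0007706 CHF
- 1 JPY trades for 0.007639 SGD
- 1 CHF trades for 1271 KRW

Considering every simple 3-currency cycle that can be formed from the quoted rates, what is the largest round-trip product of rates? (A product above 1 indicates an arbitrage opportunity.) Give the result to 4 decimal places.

JPY→KRW→CHF→JPY: 8.369 × 0.0007706 × 163.4 = 1.05379
JPY→SGD→CHF→JPY: 0.007639 × 0.753 × 163.4 = 0.93990
CHF→KRW→SGD→CHF: 1271 × 0.0009291 × 0.753 = 0.88921
Maximum is JPY→KRW→CHF→JPY at 1.0538; arbitrage exists.

1.0538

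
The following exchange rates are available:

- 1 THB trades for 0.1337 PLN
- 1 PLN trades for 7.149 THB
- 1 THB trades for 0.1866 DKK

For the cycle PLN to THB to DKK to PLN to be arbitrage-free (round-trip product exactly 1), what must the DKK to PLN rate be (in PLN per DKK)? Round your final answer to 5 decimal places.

Known legs of the cycle: 7.149 × 0.1866 = 1.3340034
For no arbitrage the full-cycle product must be 1, so the missing rate is 1 / 1.3340034 ≈ 0.7496233.

0.74962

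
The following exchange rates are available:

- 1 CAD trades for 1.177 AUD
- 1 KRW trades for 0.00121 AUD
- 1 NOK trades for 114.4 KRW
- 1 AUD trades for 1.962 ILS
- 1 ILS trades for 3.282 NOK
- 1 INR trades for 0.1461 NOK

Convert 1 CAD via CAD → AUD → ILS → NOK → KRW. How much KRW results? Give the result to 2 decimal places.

1 CAD × 1.177 = 1.177 AUD
1.177 AUD × 1.962 = 2.309274 ILS
2.309274 ILS × 3.282 = 7.579037268 NOK
7.579037268 NOK × 114.4 = 867.0418634592 KRW

867.04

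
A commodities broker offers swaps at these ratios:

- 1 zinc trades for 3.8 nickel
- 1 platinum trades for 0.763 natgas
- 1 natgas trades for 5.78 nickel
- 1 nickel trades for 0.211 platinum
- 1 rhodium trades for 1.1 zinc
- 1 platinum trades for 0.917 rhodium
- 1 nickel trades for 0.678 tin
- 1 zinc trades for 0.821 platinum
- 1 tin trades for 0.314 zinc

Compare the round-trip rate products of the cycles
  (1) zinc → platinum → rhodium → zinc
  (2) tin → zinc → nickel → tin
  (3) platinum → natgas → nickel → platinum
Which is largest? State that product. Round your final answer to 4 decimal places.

0.9305

(1) 0.821 × 0.917 × 1.1 = 0.82814
(2) 0.314 × 3.8 × 0.678 = 0.80899
(3) 0.763 × 5.78 × 0.211 = 0.93054
Highest is cycle (3) at 0.9305 (≤1, no arbitrage).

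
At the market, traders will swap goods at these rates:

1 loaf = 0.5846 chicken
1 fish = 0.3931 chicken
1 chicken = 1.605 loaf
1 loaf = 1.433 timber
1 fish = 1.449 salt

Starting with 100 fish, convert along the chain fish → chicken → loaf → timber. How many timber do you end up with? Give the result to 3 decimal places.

90.412

100 fish × 0.3931 = 39.31 chicken
39.31 chicken × 1.605 = 63.09255 loaf
63.09255 loaf × 1.433 = 90.41162415 timber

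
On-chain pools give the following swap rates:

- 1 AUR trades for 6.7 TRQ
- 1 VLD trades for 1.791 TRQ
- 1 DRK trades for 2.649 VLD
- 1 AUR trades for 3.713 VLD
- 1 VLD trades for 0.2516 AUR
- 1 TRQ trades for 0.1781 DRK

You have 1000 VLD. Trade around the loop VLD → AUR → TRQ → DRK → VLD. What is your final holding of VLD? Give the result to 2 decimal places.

1000 VLD × 0.2516 = 251.6 AUR
251.6 AUR × 6.7 = 1685.72 TRQ
1685.72 TRQ × 0.1781 = 300.226732 DRK
300.226732 DRK × 2.649 = 795.300613068 VLD

795.30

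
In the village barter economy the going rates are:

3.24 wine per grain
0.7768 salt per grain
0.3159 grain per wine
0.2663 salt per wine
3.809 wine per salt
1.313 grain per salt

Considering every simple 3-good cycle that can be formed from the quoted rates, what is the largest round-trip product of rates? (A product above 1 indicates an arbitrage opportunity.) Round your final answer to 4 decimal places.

grain→wine→salt→grain: 3.24 × 0.2663 × 1.313 = 1.13287
grain→salt→wine→grain: 0.7768 × 3.809 × 0.3159 = 0.93469
Maximum is grain→wine→salt→grain at 1.1329; arbitrage exists.

1.1329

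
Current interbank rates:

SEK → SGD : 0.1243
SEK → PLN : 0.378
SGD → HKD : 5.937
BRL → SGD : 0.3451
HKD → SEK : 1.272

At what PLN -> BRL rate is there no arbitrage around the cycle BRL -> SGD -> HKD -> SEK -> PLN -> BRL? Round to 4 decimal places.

Known legs of the cycle: 0.3451 × 5.937 × 1.272 × 0.378 = 0.9851240446992
For no arbitrage the full-cycle product must be 1, so the missing rate is 1 / 0.9851240446992 ≈ 1.015101.

1.0151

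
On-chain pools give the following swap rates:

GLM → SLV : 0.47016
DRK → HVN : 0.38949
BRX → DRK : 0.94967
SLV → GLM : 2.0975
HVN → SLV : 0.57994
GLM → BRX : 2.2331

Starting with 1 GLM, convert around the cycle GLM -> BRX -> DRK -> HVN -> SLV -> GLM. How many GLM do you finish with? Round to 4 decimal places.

1.0048

1 GLM × 2.2331 = 2.2331 BRX
2.2331 BRX × 0.94967 = 2.120708077 DRK
2.120708077 DRK × 0.38949 = 0.82599458891073 HVN
0.82599458891073 HVN × 0.57994 = 0.4790273018928887562 SLV
0.4790273018928887562 SLV × 2.0975 = 1.0047597657203341661295 GLM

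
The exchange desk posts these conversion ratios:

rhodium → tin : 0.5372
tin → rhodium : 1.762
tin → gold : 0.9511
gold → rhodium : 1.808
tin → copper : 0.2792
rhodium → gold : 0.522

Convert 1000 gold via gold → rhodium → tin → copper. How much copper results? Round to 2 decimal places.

271.18

1000 gold × 1.808 = 1808 rhodium
1808 rhodium × 0.5372 = 971.2576 tin
971.2576 tin × 0.2792 = 271.17512192 copper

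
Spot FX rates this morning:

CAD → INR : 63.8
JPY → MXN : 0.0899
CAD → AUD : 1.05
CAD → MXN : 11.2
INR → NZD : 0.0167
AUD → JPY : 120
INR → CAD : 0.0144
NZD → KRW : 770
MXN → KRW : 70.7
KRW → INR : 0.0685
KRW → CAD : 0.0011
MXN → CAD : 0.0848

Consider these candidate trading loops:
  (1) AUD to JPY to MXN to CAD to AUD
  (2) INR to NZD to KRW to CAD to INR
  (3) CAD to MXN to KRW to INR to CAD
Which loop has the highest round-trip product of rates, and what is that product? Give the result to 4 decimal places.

(1) 120 × 0.0899 × 0.0848 × 1.05 = 0.96056
(2) 0.0167 × 770 × 0.0011 × 63.8 = 0.90244
(3) 11.2 × 70.7 × 0.0685 × 0.0144 = 0.78107
Highest is cycle (1) at 0.9606 (≤1, no arbitrage).

0.9606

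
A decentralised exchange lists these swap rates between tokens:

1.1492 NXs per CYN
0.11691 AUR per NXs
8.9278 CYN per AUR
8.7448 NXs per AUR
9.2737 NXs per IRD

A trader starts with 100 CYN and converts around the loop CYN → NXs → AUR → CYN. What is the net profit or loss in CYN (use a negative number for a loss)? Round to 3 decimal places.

19.948

100 CYN × 1.1492 = 114.92 NXs
114.92 NXs × 0.11691 = 13.4352972 AUR
13.4352972 AUR × 8.9278 = 119.94764634216 CYN
Net change: 119.94764634216 − 100 = 19.94764634216 CYN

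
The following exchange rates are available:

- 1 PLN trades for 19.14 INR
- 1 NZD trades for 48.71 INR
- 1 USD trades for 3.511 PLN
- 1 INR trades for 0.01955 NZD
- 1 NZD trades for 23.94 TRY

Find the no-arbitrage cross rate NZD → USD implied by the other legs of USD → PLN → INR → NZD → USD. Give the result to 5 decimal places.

0.76117

Known legs of the cycle: 3.511 × 19.14 × 0.01955 = 1.313770557
For no arbitrage the full-cycle product must be 1, so the missing rate is 1 / 1.313770557 ≈ 0.7611679.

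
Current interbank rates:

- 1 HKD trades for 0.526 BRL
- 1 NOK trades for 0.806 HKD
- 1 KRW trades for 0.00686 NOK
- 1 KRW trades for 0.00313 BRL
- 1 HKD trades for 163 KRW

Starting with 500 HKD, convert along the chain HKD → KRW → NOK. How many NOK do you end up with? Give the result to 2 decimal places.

500 HKD × 163 = 81500 KRW
81500 KRW × 0.00686 = 559.09 NOK

559.09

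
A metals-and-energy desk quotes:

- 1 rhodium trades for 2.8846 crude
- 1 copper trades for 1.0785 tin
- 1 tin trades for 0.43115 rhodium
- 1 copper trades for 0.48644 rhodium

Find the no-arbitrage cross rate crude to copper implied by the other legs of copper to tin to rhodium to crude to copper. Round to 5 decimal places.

Known legs of the cycle: 1.0785 × 0.43115 × 2.8846 = 1.341325370265
For no arbitrage the full-cycle product must be 1, so the missing rate is 1 / 1.341325370265 ≈ 0.7455313.

0.74553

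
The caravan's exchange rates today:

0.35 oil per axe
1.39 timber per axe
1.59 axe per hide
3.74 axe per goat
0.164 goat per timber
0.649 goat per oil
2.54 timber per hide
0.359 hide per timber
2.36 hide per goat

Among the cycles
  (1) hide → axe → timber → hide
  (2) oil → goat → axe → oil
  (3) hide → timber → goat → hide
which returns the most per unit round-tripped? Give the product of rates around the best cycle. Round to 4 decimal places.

(1) 1.59 × 1.39 × 0.359 = 0.79343
(2) 0.649 × 3.74 × 0.35 = 0.84954
(3) 2.54 × 0.164 × 2.36 = 0.98308
Highest is cycle (3) at 0.9831 (≤1, no arbitrage).

0.9831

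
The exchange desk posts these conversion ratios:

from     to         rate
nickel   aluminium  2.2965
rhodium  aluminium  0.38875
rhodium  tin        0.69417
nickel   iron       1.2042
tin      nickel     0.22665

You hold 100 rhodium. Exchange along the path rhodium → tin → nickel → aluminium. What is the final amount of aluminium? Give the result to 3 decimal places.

100 rhodium × 0.69417 = 69.417 tin
69.417 tin × 0.22665 = 15.73336305 nickel
15.73336305 nickel × 2.2965 = 36.131668244325 aluminium

36.132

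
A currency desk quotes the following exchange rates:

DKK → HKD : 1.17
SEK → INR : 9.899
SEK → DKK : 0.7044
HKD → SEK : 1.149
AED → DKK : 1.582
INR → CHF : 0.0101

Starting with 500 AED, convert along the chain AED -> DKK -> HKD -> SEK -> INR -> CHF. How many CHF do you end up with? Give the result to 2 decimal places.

106.32

500 AED × 1.582 = 791 DKK
791 DKK × 1.17 = 925.47 HKD
925.47 HKD × 1.149 = 1063.36503 SEK
1063.36503 SEK × 9.899 = 10526.25043197 INR
10526.25043197 INR × 0.0101 = 106.315129362897 CHF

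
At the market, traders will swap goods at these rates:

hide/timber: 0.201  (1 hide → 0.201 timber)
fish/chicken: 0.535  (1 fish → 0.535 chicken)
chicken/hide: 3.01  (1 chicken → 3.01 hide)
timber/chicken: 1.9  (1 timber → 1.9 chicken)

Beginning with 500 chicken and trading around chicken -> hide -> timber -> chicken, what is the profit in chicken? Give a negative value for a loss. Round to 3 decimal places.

74.760

500 chicken × 3.01 = 1505 hide
1505 hide × 0.201 = 302.505 timber
302.505 timber × 1.9 = 574.7595 chicken
Net change: 574.7595 − 500 = 74.7595 chicken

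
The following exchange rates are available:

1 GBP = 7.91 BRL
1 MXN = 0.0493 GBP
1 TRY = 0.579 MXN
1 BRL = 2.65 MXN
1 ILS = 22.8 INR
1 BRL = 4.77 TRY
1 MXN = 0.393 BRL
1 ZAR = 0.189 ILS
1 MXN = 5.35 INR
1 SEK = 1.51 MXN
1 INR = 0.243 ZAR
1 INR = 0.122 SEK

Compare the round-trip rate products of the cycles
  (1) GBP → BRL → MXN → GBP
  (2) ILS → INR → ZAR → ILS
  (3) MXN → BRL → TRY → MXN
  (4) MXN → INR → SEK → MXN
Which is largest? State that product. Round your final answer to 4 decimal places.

1.0854

(1) 7.91 × 2.65 × 0.0493 = 1.03340
(2) 22.8 × 0.243 × 0.189 = 1.04714
(3) 0.393 × 4.77 × 0.579 = 1.08540
(4) 5.35 × 0.122 × 1.51 = 0.98558
Highest is cycle (3) at 1.0854 (>1, arbitrage).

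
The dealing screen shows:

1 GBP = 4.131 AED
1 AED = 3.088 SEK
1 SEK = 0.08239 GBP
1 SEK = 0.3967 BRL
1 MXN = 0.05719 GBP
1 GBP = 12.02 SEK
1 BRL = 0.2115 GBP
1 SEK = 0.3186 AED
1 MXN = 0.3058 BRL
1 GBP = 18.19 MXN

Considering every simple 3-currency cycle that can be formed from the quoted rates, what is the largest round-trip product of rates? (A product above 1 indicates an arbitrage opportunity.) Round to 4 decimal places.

1.1765

GBP→MXN→BRL→GBP: 18.19 × 0.3058 × 0.2115 = 1.17647
GBP→AED→SEK→GBP: 4.131 × 3.088 × 0.08239 = 1.05101
GBP→SEK→BRL→GBP: 12.02 × 0.3967 × 0.2115 = 1.00850
Maximum is GBP→MXN→BRL→GBP at 1.1765; arbitrage exists.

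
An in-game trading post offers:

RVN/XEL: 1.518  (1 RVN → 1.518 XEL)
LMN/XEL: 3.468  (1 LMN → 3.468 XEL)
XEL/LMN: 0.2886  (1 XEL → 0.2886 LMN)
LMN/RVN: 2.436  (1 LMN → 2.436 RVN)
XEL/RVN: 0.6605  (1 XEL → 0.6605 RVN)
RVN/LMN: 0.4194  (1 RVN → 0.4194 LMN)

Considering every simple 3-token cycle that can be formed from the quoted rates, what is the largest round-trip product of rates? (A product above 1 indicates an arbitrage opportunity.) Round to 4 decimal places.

XEL→LMN→RVN→XEL: 0.2886 × 2.436 × 1.518 = 1.06720
XEL→RVN→LMN→XEL: 0.6605 × 0.4194 × 3.468 = 0.96068
Maximum is XEL→LMN→RVN→XEL at 1.0672; arbitrage exists.

1.0672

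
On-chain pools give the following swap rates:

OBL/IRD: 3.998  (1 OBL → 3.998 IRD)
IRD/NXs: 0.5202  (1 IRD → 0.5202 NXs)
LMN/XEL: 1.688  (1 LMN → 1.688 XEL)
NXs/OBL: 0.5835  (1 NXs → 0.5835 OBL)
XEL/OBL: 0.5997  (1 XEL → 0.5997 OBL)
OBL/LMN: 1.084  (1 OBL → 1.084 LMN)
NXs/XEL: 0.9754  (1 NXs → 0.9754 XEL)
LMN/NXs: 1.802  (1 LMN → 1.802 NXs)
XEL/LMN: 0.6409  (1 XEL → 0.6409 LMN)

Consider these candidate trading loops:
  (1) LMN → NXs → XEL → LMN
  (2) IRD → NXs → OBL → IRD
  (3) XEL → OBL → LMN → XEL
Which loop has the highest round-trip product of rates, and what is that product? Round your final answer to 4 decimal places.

(1) 1.802 × 0.9754 × 0.6409 = 1.12649
(2) 0.5202 × 0.5835 × 3.998 = 1.21354
(3) 0.5997 × 1.084 × 1.688 = 1.09733
Highest is cycle (2) at 1.2135 (>1, arbitrage).

1.2135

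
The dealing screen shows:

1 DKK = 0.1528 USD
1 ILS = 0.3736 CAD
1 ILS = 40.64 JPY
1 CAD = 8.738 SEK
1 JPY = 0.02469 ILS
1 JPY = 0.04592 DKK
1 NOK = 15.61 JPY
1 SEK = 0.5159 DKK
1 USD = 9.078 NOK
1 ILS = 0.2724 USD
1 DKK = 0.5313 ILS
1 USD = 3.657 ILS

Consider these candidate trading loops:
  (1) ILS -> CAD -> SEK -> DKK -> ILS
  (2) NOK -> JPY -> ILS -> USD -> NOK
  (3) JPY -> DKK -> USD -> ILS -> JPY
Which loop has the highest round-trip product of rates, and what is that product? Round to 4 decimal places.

(1) 0.3736 × 8.738 × 0.5159 × 0.5313 = 0.89480
(2) 15.61 × 0.02469 × 0.2724 × 9.078 = 0.95306
(3) 0.04592 × 0.1528 × 3.657 × 40.64 = 1.04281
Highest is cycle (3) at 1.0428 (>1, arbitrage).

1.0428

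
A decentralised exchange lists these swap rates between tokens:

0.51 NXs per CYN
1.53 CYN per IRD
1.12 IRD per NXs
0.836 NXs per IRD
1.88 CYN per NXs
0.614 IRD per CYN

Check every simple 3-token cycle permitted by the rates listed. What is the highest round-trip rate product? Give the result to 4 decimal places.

0.9650

NXs→CYN→IRD→NXs: 1.88 × 0.614 × 0.836 = 0.96501
NXs→IRD→CYN→NXs: 1.12 × 1.53 × 0.51 = 0.87394
Maximum is NXs→CYN→IRD→NXs at 0.9650; no arbitrage — every cycle loses value.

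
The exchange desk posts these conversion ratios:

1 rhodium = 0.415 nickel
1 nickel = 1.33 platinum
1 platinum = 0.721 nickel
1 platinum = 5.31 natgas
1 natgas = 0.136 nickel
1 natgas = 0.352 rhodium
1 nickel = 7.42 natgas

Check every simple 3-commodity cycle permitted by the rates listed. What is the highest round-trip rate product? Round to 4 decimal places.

1.0839

nickel→natgas→rhodium→nickel: 7.42 × 0.352 × 0.415 = 1.08391
nickel→platinum→natgas→nickel: 1.33 × 5.31 × 0.136 = 0.96047
Maximum is nickel→natgas→rhodium→nickel at 1.0839; arbitrage exists.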